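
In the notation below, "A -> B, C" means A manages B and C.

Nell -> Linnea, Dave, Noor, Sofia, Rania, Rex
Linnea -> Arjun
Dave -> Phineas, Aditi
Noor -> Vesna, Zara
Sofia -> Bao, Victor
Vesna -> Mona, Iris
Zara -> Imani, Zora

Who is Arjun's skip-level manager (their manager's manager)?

Arjun reports to Linnea, and Linnea reports to Nell. So Arjun's skip-level manager is Nell.

Nell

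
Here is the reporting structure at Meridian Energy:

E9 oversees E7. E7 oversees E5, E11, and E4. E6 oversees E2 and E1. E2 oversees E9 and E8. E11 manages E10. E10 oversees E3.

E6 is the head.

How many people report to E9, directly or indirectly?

6

E9 directly manages E7. Under E7: E5, E4, E11, E10, E3 (5). That's 6 in total.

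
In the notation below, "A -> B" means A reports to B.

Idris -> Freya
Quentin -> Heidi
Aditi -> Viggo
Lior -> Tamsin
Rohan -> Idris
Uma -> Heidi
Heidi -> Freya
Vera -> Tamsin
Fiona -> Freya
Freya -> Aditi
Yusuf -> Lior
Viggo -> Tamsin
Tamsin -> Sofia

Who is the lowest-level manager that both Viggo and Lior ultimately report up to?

Tamsin

Viggo's chain of managers is Tamsin, Sofia. Lior's chain of managers is Tamsin, Sofia. The first manager that appears in both chains is Tamsin.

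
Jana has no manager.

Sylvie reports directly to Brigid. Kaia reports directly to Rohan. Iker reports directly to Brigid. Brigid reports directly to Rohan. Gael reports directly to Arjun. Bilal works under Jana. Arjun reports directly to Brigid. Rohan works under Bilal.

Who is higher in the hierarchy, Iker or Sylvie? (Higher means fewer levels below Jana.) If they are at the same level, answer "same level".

Both Iker and Sylvie are 4 levels below Jana.

same level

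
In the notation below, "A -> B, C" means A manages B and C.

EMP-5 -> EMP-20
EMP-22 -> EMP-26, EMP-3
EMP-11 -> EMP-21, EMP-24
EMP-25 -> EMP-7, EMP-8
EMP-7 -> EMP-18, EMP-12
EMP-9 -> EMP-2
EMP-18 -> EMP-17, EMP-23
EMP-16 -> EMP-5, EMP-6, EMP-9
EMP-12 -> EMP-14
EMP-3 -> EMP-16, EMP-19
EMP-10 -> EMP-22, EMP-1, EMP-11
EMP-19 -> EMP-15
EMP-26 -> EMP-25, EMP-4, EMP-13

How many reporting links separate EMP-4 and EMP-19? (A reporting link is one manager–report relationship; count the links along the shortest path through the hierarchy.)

4

EMP-4 is 2 levels below EMP-22, and EMP-19 is 2 levels below EMP-22 (their lowest common manager). The shortest path runs up from EMP-4 to EMP-22 and back down to EMP-19: 2 + 2 = 4 links.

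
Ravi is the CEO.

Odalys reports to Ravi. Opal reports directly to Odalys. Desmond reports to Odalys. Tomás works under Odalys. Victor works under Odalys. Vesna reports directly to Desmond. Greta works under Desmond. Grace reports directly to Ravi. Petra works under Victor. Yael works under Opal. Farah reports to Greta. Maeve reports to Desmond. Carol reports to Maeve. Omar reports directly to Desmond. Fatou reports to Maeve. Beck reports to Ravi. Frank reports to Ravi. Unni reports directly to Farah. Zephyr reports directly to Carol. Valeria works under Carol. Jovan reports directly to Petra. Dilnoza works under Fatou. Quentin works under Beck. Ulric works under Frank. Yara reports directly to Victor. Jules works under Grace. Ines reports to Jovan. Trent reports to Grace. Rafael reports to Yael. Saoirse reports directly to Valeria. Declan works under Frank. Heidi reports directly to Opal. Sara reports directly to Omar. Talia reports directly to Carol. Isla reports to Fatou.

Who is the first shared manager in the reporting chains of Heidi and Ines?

Heidi's chain of managers is Opal, Odalys, Ravi. Ines's chain of managers is Jovan, Petra, Victor, Odalys, Ravi. The first manager that appears in both chains is Odalys.

Odalys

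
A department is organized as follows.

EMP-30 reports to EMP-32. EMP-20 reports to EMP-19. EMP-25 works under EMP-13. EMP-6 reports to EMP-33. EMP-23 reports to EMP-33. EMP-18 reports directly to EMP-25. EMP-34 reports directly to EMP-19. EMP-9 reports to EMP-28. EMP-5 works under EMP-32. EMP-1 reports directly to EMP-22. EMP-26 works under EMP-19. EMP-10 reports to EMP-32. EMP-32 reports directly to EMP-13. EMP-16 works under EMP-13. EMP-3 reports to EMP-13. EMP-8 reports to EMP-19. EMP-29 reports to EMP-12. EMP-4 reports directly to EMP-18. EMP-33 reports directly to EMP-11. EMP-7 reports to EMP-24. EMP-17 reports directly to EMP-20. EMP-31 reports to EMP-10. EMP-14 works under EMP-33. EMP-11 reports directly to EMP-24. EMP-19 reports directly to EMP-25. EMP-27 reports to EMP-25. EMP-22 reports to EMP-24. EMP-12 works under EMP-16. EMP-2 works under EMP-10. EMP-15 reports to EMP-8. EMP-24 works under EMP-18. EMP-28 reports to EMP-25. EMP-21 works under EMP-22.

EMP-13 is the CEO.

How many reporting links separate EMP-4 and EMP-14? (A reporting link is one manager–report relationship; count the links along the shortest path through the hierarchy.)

5

EMP-4 is 1 level below EMP-18, and EMP-14 is 4 levels below EMP-18 (their lowest common manager). The shortest path runs up from EMP-4 to EMP-18 and back down to EMP-14: 1 + 4 = 5 links.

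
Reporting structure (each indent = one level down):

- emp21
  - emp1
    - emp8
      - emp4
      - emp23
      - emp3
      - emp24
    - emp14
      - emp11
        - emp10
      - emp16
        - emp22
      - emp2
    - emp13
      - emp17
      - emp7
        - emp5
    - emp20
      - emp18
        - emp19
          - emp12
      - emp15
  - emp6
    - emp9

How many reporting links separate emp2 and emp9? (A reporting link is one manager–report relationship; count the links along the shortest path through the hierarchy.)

emp2 is 3 levels below emp21, and emp9 is 2 levels below emp21 (their lowest common manager). The shortest path runs up from emp2 to emp21 and back down to emp9: 3 + 2 = 5 links.

5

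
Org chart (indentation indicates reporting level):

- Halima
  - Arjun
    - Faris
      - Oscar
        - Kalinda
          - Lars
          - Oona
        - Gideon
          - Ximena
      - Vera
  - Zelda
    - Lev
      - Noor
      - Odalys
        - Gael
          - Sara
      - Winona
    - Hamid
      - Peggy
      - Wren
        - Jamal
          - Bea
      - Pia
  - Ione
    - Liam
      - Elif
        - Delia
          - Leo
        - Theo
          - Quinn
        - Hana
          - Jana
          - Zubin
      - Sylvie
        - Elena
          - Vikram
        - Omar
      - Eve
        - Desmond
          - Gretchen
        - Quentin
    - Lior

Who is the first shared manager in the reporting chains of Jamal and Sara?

Jamal's chain of managers is Wren, Hamid, Zelda, Halima. Sara's chain of managers is Gael, Odalys, Lev, Zelda, Halima. The first manager that appears in both chains is Zelda.

Zelda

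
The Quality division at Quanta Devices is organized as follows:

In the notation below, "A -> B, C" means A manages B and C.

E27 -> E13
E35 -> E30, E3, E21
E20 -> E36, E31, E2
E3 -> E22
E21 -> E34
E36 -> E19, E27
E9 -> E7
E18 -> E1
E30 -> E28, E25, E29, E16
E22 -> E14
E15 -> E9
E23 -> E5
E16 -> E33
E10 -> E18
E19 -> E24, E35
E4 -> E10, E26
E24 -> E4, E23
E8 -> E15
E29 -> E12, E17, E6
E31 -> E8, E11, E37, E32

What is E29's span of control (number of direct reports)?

E29 directly manages E12, E17, E6. That is 3 direct reports.

3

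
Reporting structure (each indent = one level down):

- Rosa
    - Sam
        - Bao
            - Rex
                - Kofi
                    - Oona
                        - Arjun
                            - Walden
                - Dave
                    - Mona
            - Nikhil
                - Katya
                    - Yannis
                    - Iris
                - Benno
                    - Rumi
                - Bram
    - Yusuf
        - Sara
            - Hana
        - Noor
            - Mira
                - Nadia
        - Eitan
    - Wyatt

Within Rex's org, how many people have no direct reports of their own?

The people in Rex's organization with no one reporting to them are Mona, Walden. That is 2.

2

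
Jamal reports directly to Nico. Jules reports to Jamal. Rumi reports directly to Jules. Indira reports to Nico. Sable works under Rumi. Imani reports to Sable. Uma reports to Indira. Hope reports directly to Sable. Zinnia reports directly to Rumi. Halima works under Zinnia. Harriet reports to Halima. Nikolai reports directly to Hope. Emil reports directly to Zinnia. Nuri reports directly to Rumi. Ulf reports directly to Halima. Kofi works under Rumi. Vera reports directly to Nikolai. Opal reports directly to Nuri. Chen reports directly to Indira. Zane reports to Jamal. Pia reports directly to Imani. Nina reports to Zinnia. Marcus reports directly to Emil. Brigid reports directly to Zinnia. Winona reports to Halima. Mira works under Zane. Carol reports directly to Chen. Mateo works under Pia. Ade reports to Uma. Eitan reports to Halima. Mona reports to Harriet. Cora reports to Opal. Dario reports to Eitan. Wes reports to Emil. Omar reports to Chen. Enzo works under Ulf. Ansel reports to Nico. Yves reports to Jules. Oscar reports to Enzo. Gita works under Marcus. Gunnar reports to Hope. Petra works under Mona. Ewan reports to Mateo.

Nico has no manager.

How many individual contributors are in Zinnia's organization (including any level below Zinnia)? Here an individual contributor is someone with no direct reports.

8

The people in Zinnia's organization with no one reporting to them are Brigid, Nina, Wes, Gita, Dario, Winona, Oscar, Petra. That is 8.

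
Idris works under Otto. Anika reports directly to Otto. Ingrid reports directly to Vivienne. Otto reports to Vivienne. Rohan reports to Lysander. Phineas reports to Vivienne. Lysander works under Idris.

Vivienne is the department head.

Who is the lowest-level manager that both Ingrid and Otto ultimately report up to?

Ingrid's chain of managers is Vivienne. Otto's chain of managers is Vivienne. The first manager that appears in both chains is Vivienne.

Vivienne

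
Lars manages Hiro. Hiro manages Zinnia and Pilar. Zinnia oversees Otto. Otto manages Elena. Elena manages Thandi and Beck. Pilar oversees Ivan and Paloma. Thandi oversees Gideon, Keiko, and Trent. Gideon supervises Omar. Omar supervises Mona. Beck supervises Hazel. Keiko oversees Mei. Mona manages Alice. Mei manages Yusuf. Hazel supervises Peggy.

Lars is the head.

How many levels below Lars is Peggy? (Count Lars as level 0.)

Chain from Peggy up to Lars: Peggy → Hazel → Beck → Elena → Otto → Zinnia → Hiro → Lars. That is 7 steps up, so Peggy is 7 levels below Lars.

7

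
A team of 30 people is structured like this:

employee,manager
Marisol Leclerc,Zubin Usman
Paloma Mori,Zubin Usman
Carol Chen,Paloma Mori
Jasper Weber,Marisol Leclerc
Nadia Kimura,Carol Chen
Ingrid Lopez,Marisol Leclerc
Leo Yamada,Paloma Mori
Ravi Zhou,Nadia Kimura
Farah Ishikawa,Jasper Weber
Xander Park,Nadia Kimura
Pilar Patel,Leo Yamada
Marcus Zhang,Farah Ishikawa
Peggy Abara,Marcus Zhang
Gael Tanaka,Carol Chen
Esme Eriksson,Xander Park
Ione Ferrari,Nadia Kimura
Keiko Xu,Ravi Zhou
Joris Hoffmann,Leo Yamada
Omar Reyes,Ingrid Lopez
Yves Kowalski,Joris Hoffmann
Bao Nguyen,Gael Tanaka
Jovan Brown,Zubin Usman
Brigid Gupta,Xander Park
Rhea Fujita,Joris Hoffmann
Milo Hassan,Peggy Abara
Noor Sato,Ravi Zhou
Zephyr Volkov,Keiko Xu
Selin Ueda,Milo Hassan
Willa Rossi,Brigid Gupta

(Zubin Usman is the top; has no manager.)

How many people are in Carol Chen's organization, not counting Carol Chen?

Carol Chen directly manages Nadia Kimura, Gael Tanaka. Under Nadia Kimura: Ione Ferrari, Xander Park, Brigid Gupta, Willa Rossi, Esme Eriksson, Ravi Zhou, Noor Sato, Keiko Xu, Zephyr Volkov (9). Under Gael Tanaka: Bao Nguyen (1). So Carol Chen's organization is 2 direct reports plus everyone under them: 10 + 2 = 12.

12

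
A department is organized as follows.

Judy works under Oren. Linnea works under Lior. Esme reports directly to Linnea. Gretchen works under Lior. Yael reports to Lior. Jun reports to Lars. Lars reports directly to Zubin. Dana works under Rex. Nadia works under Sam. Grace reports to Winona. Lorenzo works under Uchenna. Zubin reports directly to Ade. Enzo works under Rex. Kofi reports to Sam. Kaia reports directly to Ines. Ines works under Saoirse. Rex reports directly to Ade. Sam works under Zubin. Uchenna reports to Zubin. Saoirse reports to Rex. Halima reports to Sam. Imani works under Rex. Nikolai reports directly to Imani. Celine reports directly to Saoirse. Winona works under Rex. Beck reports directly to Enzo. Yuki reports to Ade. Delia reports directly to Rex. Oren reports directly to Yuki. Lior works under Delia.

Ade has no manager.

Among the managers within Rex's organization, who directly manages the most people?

Rex

Direct-report counts within Rex's organization: Rex has 6; Winona has 1; Imani has 1; Delia has 1; Lior has 3; Linnea has 1; Enzo has 1; Saoirse has 2; Ines has 1. The largest is 6, held by Rex.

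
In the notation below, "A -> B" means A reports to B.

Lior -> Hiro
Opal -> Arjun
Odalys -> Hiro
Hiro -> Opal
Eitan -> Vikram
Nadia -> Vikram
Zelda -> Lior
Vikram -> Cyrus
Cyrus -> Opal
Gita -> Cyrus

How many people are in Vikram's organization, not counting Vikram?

Vikram directly manages Eitan, Nadia. Eitan has no reports. Nadia has no reports. So Vikram's organization is 2 direct reports plus everyone under them: 1 + 1 = 2.

2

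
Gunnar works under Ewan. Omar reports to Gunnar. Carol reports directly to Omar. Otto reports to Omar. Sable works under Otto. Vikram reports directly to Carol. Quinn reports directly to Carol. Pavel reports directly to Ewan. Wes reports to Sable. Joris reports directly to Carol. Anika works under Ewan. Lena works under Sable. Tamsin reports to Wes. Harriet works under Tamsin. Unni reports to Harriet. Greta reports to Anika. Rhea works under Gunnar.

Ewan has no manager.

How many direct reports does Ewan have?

Ewan directly manages Gunnar, Pavel, Anika. That is 3 direct reports.

3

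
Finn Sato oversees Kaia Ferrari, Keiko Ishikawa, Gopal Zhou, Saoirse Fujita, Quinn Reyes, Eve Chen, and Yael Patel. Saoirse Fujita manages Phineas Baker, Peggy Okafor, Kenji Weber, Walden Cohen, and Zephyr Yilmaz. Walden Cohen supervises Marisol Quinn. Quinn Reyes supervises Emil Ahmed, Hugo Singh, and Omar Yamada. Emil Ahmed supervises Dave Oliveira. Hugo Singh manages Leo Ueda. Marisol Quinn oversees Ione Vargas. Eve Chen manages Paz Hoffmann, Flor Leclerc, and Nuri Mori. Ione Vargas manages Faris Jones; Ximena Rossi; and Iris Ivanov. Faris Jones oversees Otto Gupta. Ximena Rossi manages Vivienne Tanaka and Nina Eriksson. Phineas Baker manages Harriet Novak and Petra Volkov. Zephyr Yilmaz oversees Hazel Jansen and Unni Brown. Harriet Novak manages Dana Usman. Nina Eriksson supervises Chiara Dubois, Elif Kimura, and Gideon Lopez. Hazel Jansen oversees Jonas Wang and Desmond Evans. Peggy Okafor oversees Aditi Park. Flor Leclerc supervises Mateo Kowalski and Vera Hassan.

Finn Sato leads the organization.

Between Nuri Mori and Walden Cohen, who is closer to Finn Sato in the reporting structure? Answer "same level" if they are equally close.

Both Nuri Mori and Walden Cohen are 2 levels below Finn Sato.

same level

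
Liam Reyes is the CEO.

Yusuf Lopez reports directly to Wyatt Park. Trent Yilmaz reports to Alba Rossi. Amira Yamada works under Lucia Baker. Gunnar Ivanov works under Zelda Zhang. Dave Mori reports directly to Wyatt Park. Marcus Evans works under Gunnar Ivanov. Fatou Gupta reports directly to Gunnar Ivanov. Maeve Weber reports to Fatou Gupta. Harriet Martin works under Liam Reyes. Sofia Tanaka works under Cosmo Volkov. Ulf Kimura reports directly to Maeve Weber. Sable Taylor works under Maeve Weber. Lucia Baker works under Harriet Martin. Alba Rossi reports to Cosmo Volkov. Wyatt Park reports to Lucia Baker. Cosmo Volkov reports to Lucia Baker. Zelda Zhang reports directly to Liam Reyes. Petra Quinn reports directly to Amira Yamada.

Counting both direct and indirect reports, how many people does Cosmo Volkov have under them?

Cosmo Volkov directly manages Alba Rossi, Sofia Tanaka. Under Alba Rossi: Trent Yilmaz (1). Sofia Tanaka has no reports. So Cosmo Volkov's organization is 2 direct reports plus everyone under them: 2 + 1 = 3.

3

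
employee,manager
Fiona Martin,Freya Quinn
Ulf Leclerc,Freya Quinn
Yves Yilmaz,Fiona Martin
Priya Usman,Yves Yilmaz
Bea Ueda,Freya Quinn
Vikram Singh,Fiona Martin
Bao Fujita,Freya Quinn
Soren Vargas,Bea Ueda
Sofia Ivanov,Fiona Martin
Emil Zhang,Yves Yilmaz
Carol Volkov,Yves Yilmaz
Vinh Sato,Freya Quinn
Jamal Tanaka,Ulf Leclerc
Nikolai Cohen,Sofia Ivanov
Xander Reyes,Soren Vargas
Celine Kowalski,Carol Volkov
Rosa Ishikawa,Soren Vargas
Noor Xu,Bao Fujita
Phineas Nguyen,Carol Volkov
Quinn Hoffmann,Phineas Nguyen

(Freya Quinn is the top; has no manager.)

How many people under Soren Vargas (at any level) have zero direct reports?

2

The people in Soren Vargas's organization with no one reporting to them are Rosa Ishikawa, Xander Reyes. That is 2.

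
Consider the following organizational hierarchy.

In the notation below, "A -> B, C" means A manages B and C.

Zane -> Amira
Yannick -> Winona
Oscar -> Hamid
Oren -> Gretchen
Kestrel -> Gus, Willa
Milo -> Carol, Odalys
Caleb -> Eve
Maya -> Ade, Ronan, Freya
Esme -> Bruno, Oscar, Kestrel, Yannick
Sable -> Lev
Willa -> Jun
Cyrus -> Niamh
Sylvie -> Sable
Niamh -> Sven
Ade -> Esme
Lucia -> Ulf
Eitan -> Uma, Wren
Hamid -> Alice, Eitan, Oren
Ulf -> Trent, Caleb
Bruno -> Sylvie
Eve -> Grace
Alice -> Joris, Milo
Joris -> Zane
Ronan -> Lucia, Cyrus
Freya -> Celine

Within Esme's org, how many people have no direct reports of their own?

The people in Esme's organization with no one reporting to them are Winona, Jun, Gus, Gretchen, Wren, Uma, Odalys, Carol, Amira, Lev. That is 10.

10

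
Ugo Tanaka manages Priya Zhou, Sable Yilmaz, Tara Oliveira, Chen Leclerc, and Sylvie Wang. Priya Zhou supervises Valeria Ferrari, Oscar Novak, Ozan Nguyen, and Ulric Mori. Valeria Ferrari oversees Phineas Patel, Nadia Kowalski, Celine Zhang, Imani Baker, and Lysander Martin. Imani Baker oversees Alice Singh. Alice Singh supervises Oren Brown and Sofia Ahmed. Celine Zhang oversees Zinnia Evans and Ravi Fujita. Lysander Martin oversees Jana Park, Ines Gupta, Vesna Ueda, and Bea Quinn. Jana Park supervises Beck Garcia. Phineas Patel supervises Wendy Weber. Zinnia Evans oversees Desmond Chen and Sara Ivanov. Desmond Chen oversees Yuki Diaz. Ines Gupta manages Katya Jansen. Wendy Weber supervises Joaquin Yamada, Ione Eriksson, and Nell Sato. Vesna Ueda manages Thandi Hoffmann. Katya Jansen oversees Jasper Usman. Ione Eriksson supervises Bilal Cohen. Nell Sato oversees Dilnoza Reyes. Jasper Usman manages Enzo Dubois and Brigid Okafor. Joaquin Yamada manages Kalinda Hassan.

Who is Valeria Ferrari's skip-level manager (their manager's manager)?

Ugo Tanaka

Valeria Ferrari reports to Priya Zhou, and Priya Zhou reports to Ugo Tanaka. So Valeria Ferrari's skip-level manager is Ugo Tanaka.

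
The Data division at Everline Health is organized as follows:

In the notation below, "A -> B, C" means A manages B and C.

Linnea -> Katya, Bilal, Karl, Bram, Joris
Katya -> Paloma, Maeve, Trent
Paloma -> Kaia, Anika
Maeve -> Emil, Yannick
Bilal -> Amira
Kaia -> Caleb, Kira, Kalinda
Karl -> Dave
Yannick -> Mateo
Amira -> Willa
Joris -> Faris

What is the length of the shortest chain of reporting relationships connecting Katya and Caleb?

3

Caleb is in Katya's organization: the chain from Caleb up to Katya is Caleb → Kaia → Paloma → Katya, which is 3 links.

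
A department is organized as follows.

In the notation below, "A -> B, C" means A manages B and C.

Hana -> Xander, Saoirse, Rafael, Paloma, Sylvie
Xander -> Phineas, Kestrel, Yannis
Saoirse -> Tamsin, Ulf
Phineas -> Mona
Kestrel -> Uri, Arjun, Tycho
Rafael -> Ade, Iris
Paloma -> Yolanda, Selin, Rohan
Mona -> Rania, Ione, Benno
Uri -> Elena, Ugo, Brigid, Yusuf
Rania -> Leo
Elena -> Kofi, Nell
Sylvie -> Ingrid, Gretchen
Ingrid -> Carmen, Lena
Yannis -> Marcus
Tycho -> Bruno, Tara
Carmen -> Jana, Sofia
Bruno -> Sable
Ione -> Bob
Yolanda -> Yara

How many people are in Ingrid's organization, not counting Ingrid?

4

Ingrid directly manages Carmen, Lena. Under Carmen: Sofia, Jana (2). Lena has no reports. So Ingrid's organization is 2 direct reports plus everyone under them: 3 + 1 = 4.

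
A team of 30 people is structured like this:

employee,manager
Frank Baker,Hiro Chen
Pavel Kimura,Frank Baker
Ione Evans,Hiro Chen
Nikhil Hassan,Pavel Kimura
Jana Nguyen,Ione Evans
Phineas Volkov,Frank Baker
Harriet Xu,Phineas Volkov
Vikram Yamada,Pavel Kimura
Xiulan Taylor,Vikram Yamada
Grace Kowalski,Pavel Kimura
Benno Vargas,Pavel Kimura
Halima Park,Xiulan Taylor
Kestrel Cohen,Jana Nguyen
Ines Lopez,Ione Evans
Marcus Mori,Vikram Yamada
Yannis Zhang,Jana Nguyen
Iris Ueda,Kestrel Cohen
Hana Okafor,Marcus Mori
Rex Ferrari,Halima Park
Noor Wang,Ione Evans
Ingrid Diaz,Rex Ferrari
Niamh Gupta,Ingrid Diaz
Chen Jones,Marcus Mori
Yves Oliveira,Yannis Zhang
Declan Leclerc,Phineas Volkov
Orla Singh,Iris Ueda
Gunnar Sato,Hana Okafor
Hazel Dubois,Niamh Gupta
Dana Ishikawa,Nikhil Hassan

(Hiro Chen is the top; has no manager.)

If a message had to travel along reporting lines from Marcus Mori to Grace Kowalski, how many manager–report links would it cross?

3

Marcus Mori is 2 levels below Pavel Kimura, and Grace Kowalski is 1 level below Pavel Kimura (their lowest common manager). The shortest path runs up from Marcus Mori to Pavel Kimura and back down to Grace Kowalski: 2 + 1 = 3 links.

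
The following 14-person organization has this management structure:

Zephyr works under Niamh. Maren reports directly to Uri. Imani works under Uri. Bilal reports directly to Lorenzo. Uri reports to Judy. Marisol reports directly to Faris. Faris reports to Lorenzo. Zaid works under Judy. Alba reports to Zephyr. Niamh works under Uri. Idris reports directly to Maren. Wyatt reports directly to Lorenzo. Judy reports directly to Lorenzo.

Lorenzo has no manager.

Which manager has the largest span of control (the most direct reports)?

Direct-report counts: Lorenzo has 4; Faris has 1; Judy has 2; Uri has 3; Niamh has 1; Zephyr has 1; Maren has 1. The largest is 4, held by Lorenzo.

Lorenzo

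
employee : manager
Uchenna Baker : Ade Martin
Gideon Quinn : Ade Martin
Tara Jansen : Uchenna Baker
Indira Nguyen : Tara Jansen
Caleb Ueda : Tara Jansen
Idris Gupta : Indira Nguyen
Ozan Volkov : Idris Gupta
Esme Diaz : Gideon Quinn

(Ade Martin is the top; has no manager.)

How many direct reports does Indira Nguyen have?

1

Indira Nguyen directly manages Idris Gupta. That is 1 direct report.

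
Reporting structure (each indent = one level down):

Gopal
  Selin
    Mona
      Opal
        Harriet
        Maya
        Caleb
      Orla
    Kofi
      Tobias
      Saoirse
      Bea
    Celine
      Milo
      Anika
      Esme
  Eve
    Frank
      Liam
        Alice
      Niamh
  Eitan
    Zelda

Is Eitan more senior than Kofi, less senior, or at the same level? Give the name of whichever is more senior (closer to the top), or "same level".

Eitan

Eitan is 1 level below Gopal; Kofi is 2. Eitan is higher.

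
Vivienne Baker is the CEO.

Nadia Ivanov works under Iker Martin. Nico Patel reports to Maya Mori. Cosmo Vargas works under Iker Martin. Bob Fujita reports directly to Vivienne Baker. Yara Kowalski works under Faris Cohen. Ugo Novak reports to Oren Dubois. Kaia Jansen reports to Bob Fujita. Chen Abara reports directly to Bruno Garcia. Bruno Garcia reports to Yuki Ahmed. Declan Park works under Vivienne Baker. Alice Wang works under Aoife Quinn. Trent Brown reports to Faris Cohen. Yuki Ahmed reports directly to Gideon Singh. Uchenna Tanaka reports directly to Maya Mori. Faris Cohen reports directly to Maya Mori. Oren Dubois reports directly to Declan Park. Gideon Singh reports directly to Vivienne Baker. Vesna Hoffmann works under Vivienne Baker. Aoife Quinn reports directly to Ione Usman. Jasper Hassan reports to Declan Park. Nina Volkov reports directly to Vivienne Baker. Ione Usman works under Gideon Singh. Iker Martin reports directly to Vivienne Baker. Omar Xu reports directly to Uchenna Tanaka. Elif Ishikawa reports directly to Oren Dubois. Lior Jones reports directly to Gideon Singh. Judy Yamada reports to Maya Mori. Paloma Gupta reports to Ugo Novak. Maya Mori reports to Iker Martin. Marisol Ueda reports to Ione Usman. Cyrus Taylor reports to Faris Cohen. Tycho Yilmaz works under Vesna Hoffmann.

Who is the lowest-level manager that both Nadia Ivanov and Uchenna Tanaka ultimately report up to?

Iker Martin

Nadia Ivanov's chain of managers is Iker Martin, Vivienne Baker. Uchenna Tanaka's chain of managers is Maya Mori, Iker Martin, Vivienne Baker. The first manager that appears in both chains is Iker Martin.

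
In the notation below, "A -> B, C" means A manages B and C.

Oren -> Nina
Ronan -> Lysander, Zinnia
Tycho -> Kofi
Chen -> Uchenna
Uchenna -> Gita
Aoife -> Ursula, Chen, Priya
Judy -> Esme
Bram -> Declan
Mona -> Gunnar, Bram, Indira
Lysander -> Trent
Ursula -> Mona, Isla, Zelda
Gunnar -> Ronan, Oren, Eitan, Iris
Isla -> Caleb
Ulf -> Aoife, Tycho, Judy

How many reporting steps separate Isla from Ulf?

Chain from Isla up to Ulf: Isla → Ursula → Aoife → Ulf. That is 3 steps up, so Isla is 3 levels below Ulf.

3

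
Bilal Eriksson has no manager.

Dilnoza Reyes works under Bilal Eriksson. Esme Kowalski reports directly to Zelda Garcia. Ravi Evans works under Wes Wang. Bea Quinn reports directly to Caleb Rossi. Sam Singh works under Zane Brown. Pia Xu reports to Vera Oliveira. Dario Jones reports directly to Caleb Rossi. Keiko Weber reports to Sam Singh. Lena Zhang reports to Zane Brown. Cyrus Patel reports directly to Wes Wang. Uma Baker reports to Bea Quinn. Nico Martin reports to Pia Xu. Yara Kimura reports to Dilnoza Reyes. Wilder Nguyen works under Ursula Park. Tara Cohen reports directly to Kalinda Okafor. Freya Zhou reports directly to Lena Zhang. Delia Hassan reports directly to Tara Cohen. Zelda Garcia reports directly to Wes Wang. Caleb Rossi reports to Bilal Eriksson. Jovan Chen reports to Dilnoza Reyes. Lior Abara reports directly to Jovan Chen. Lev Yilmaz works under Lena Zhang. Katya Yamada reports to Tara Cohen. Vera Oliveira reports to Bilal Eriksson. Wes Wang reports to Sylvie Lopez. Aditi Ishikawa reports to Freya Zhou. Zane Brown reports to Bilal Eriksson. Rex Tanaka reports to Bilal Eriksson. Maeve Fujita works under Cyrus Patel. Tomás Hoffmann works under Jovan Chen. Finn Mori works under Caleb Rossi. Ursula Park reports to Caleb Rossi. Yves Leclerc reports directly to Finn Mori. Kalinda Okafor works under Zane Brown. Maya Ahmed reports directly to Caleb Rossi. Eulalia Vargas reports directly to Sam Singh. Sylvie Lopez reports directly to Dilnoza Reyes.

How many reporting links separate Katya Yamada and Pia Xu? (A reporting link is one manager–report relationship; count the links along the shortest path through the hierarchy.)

6

Katya Yamada is 4 levels below Bilal Eriksson, and Pia Xu is 2 levels below Bilal Eriksson (their lowest common manager). The shortest path runs up from Katya Yamada to Bilal Eriksson and back down to Pia Xu: 4 + 2 = 6 links.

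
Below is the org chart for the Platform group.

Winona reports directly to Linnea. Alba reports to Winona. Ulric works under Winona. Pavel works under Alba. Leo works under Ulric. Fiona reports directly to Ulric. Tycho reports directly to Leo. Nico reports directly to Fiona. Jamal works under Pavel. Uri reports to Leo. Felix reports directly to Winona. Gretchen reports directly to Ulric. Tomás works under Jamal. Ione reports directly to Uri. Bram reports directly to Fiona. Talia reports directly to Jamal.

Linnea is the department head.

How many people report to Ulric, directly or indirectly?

8

Ulric directly manages Leo, Fiona, Gretchen. Under Leo: Uri, Ione, Tycho (3). Under Fiona: Bram, Nico (2). Gretchen has no reports. So Ulric's organization is 3 direct reports plus everyone under them: 4 + 3 + 1 = 8.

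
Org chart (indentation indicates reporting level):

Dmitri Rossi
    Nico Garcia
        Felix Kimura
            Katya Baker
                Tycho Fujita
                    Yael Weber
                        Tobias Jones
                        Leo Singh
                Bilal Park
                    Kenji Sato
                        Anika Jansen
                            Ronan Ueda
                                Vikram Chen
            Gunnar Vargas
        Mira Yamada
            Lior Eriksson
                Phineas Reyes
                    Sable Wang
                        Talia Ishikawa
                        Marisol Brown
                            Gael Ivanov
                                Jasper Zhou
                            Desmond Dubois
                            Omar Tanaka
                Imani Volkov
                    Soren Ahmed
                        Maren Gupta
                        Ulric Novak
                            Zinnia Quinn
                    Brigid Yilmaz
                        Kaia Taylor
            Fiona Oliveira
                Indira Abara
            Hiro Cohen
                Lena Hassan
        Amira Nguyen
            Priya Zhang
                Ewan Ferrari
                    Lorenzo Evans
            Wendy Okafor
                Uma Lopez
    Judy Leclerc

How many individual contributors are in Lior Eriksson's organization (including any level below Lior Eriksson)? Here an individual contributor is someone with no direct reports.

7

The people in Lior Eriksson's organization with no one reporting to them are Kaia Taylor, Zinnia Quinn, Maren Gupta, Omar Tanaka, Desmond Dubois, Jasper Zhou, Talia Ishikawa. That is 7.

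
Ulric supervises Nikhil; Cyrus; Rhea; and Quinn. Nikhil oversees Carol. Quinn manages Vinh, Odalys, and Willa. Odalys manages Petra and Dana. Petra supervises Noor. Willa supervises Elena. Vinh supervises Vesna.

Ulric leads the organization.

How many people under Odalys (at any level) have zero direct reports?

2

The people in Odalys's organization with no one reporting to them are Dana, Noor. That is 2.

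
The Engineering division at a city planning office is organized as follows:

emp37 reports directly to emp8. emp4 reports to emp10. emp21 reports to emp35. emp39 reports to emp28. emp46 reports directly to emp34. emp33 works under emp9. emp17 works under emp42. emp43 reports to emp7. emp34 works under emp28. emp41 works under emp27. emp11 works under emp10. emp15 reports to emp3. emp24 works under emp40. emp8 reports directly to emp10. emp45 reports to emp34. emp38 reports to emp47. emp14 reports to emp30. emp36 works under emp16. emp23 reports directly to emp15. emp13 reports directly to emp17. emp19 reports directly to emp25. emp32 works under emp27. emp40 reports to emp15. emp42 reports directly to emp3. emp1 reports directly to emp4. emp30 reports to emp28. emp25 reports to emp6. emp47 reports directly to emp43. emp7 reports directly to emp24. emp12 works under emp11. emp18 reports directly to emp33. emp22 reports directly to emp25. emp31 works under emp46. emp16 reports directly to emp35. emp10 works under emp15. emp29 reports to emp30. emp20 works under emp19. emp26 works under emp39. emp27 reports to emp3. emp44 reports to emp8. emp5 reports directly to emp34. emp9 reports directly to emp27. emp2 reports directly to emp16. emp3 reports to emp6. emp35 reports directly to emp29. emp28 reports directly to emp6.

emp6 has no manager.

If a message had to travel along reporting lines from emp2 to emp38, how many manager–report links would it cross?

emp2 is 6 levels below emp6, and emp38 is 8 levels below emp6 (their lowest common manager). The shortest path runs up from emp2 to emp6 and back down to emp38: 6 + 8 = 14 links.

14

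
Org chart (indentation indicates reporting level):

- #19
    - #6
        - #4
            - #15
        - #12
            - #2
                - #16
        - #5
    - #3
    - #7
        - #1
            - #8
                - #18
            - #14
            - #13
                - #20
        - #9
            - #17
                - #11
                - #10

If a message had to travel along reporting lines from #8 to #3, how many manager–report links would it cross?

4

#8 is 3 levels below #19, and #3 is 1 level below #19 (their lowest common manager). The shortest path runs up from #8 to #19 and back down to #3: 3 + 1 = 4 links.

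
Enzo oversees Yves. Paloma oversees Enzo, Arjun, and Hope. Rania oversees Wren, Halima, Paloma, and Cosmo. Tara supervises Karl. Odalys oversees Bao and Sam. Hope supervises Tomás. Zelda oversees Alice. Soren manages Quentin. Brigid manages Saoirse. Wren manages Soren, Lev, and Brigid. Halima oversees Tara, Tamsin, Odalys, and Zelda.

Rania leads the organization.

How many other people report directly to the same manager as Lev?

2

Lev reports to Wren. Wren's other direct reports are Soren, Brigid — 2 peers.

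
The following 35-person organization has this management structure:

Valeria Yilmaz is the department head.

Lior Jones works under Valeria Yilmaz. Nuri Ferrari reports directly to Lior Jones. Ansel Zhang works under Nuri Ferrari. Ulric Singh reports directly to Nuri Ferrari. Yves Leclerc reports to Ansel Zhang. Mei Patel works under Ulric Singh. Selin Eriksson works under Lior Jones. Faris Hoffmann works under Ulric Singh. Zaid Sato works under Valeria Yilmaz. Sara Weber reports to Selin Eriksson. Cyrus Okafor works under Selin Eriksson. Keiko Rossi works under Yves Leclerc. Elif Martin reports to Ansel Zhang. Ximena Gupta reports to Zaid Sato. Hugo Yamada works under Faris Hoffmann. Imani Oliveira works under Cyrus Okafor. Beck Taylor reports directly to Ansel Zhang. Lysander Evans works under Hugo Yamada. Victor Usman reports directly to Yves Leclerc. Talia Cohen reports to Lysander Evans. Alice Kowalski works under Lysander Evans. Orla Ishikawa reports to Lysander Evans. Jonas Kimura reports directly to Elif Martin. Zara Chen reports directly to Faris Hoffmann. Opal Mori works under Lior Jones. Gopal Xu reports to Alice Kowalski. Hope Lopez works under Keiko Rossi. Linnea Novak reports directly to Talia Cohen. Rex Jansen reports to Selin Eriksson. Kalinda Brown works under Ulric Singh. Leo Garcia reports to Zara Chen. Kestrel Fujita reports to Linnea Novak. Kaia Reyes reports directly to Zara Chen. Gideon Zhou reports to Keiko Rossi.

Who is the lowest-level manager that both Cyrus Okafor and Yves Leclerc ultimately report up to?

Lior Jones

Cyrus Okafor's chain of managers is Selin Eriksson, Lior Jones, Valeria Yilmaz. Yves Leclerc's chain of managers is Ansel Zhang, Nuri Ferrari, Lior Jones, Valeria Yilmaz. The first manager that appears in both chains is Lior Jones.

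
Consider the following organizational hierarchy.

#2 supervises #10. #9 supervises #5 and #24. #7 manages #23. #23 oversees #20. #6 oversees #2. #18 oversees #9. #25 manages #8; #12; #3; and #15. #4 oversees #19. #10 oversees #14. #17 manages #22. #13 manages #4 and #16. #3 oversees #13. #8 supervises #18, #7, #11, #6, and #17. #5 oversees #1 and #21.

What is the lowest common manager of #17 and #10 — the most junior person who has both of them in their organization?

#17's chain of managers is #8, #25. #10's chain of managers is #2, #6, #8, #25. The first manager that appears in both chains is #8.

#8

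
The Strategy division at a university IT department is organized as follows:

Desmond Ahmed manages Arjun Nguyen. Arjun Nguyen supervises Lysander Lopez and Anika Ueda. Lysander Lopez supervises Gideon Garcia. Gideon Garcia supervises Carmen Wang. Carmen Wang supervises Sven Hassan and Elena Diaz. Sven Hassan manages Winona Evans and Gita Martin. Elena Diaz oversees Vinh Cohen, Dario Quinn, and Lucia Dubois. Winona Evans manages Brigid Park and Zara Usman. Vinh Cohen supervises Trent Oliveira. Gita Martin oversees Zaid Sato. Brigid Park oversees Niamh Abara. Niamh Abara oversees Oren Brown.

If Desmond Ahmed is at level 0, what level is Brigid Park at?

7

Chain from Brigid Park up to Desmond Ahmed: Brigid Park → Winona Evans → Sven Hassan → Carmen Wang → Gideon Garcia → Lysander Lopez → Arjun Nguyen → Desmond Ahmed. That is 7 steps up, so Brigid Park is 7 levels below Desmond Ahmed.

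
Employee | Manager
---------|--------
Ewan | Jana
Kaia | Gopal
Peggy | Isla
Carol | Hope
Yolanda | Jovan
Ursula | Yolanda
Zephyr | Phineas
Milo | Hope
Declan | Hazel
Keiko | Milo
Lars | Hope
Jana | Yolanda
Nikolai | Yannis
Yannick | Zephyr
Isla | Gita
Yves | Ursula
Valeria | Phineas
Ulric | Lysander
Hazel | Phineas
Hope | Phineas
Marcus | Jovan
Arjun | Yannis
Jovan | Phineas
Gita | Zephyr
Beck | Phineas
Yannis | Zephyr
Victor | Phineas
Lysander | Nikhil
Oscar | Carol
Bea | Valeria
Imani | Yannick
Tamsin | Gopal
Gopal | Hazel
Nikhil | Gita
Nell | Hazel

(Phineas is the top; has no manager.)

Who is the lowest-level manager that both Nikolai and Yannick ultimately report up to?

Zephyr

Nikolai's chain of managers is Yannis, Zephyr, Phineas. Yannick's chain of managers is Zephyr, Phineas. The first manager that appears in both chains is Zephyr.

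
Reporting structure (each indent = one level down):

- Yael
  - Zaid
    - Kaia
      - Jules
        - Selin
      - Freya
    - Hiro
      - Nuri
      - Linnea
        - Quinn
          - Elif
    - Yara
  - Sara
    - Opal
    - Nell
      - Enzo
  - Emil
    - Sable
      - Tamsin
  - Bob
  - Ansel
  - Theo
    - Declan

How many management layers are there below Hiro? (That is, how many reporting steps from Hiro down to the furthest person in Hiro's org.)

3

The longest chain under Hiro runs Hiro → Linnea → Quinn → Elif, which is 3 levels below Hiro.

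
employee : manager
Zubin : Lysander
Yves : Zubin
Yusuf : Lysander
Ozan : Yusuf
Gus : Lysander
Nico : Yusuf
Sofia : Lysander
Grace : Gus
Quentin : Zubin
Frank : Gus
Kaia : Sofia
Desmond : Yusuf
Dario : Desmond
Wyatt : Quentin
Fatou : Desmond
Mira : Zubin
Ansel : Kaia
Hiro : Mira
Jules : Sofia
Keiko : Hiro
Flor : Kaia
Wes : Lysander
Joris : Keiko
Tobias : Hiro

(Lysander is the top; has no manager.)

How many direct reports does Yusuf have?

Yusuf directly manages Ozan, Nico, Desmond. That is 3 direct reports.

3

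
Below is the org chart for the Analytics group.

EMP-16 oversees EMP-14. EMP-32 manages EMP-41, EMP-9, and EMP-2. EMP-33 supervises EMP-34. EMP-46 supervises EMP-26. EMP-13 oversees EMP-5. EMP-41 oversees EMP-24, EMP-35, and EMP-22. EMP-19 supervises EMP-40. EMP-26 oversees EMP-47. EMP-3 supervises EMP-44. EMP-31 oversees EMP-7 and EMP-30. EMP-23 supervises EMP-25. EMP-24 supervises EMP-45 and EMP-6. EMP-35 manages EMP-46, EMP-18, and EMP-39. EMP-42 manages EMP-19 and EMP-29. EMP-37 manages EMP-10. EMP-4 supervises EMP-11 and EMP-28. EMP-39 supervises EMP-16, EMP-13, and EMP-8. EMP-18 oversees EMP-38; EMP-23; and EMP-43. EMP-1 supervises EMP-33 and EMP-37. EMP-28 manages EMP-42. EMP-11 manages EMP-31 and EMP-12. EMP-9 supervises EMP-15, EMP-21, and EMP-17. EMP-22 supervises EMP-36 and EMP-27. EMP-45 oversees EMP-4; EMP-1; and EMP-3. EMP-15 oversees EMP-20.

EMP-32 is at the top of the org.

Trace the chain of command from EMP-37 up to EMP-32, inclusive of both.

EMP-37 reports to EMP-1. EMP-1 reports to EMP-45. EMP-45 reports to EMP-24. EMP-24 reports to EMP-41. EMP-41 reports to EMP-32. EMP-32 is at the top.

EMP-37 -> EMP-1 -> EMP-45 -> EMP-24 -> EMP-41 -> EMP-32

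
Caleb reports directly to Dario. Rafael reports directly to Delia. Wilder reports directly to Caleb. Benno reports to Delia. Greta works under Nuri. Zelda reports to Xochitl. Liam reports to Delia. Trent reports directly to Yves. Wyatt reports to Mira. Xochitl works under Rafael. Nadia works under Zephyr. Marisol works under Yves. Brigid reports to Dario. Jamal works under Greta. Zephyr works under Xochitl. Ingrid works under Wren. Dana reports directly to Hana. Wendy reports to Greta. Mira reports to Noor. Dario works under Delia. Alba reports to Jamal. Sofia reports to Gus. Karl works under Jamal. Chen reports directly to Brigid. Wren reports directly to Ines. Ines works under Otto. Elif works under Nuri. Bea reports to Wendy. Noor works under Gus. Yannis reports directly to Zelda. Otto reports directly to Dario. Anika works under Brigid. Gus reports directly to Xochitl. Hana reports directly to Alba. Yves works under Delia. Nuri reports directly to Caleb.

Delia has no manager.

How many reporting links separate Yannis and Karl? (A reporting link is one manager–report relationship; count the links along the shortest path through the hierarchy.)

10

Yannis is 4 levels below Delia, and Karl is 6 levels below Delia (their lowest common manager). The shortest path runs up from Yannis to Delia and back down to Karl: 4 + 6 = 10 links.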